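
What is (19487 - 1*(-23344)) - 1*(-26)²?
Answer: 42155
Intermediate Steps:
(19487 - 1*(-23344)) - 1*(-26)² = (19487 + 23344) - 1*676 = 42831 - 676 = 42155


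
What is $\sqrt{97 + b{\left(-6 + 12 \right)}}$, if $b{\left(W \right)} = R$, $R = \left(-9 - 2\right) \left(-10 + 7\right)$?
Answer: $\sqrt{130} \approx 11.402$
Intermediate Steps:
$R = 33$ ($R = \left(-11\right) \left(-3\right) = 33$)
$b{\left(W \right)} = 33$
$\sqrt{97 + b{\left(-6 + 12 \right)}} = \sqrt{97 + 33} = \sqrt{130}$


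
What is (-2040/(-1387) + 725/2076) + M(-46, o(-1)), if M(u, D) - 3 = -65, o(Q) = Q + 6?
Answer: -173282929/2879412 ≈ -60.180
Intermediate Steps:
o(Q) = 6 + Q
M(u, D) = -62 (M(u, D) = 3 - 65 = -62)
(-2040/(-1387) + 725/2076) + M(-46, o(-1)) = (-2040/(-1387) + 725/2076) - 62 = (-2040*(-1/1387) + 725*(1/2076)) - 62 = (2040/1387 + 725/2076) - 62 = 5240615/2879412 - 62 = -173282929/2879412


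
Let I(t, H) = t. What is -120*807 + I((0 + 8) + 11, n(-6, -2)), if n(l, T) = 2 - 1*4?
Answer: -96821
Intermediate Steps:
n(l, T) = -2 (n(l, T) = 2 - 4 = -2)
-120*807 + I((0 + 8) + 11, n(-6, -2)) = -120*807 + ((0 + 8) + 11) = -96840 + (8 + 11) = -96840 + 19 = -96821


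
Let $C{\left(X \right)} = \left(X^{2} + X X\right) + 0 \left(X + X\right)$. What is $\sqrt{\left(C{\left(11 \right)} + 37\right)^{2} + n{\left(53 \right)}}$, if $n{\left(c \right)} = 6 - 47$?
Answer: $10 \sqrt{778} \approx 278.93$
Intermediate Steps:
$n{\left(c \right)} = -41$
$C{\left(X \right)} = 2 X^{2}$ ($C{\left(X \right)} = \left(X^{2} + X^{2}\right) + 0 \cdot 2 X = 2 X^{2} + 0 = 2 X^{2}$)
$\sqrt{\left(C{\left(11 \right)} + 37\right)^{2} + n{\left(53 \right)}} = \sqrt{\left(2 \cdot 11^{2} + 37\right)^{2} - 41} = \sqrt{\left(2 \cdot 121 + 37\right)^{2} - 41} = \sqrt{\left(242 + 37\right)^{2} - 41} = \sqrt{279^{2} - 41} = \sqrt{77841 - 41} = \sqrt{77800} = 10 \sqrt{778}$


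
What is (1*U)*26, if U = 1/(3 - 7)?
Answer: -13/2 ≈ -6.5000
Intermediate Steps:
U = -¼ (U = 1/(-4) = -¼ ≈ -0.25000)
(1*U)*26 = (1*(-¼))*26 = -¼*26 = -13/2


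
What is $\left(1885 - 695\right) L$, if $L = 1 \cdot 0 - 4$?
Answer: $-4760$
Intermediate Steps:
$L = -4$ ($L = 0 - 4 = -4$)
$\left(1885 - 695\right) L = \left(1885 - 695\right) \left(-4\right) = 1190 \left(-4\right) = -4760$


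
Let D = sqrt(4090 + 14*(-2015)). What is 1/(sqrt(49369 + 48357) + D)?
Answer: 1/(sqrt(97726) + 6*I*sqrt(670)) ≈ 0.0025656 - 0.0012746*I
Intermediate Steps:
D = 6*I*sqrt(670) (D = sqrt(4090 - 28210) = sqrt(-24120) = 6*I*sqrt(670) ≈ 155.31*I)
1/(sqrt(49369 + 48357) + D) = 1/(sqrt(49369 + 48357) + 6*I*sqrt(670)) = 1/(sqrt(97726) + 6*I*sqrt(670))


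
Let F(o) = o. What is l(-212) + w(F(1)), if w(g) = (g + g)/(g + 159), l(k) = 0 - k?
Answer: 16961/80 ≈ 212.01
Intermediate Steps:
l(k) = -k
w(g) = 2*g/(159 + g) (w(g) = (2*g)/(159 + g) = 2*g/(159 + g))
l(-212) + w(F(1)) = -1*(-212) + 2*1/(159 + 1) = 212 + 2*1/160 = 212 + 2*1*(1/160) = 212 + 1/80 = 16961/80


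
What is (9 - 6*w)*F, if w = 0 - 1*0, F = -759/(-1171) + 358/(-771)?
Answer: 497913/300947 ≈ 1.6545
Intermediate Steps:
F = 165971/902841 (F = -759*(-1/1171) + 358*(-1/771) = 759/1171 - 358/771 = 165971/902841 ≈ 0.18383)
w = 0 (w = 0 + 0 = 0)
(9 - 6*w)*F = (9 - 6*0)*(165971/902841) = (9 + 0)*(165971/902841) = 9*(165971/902841) = 497913/300947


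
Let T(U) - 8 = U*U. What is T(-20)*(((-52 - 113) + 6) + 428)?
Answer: 109752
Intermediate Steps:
T(U) = 8 + U² (T(U) = 8 + U*U = 8 + U²)
T(-20)*(((-52 - 113) + 6) + 428) = (8 + (-20)²)*(((-52 - 113) + 6) + 428) = (8 + 400)*((-165 + 6) + 428) = 408*(-159 + 428) = 408*269 = 109752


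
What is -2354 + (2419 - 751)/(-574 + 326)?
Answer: -146365/62 ≈ -2360.7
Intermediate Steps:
-2354 + (2419 - 751)/(-574 + 326) = -2354 + 1668/(-248) = -2354 + 1668*(-1/248) = -2354 - 417/62 = -146365/62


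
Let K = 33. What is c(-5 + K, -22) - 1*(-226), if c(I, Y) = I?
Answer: 254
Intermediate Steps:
c(-5 + K, -22) - 1*(-226) = (-5 + 33) - 1*(-226) = 28 + 226 = 254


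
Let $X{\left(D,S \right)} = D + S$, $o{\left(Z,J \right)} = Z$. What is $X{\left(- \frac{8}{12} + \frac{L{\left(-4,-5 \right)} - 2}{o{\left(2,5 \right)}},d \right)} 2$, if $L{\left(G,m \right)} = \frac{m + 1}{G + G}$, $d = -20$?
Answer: $- \frac{257}{6} \approx -42.833$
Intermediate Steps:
$L{\left(G,m \right)} = \frac{1 + m}{2 G}$
$X{\left(- \frac{8}{12} + \frac{L{\left(-4,-5 \right)} - 2}{o{\left(2,5 \right)}},d \right)} 2 = \left(\left(- \frac{8}{12} + \frac{\frac{1 - 5}{2 \left(-4\right)} - 2}{2}\right) - 20\right) 2 = \left(\left(\left(-8\right) \frac{1}{12} + \left(\frac{1}{2} \left(- \frac{1}{4}\right) \left(-4\right) - 2\right) \frac{1}{2}\right) - 20\right) 2 = \left(\left(- \frac{2}{3} + \left(\frac{1}{2} - 2\right) \frac{1}{2}\right) - 20\right) 2 = \left(\left(- \frac{2}{3} - \frac{3}{4}\right) - 20\right) 2 = \left(- \frac{17}{12} - 20\right) 2 = \left(- \frac{257}{12}\right) 2 = - \frac{257}{6}$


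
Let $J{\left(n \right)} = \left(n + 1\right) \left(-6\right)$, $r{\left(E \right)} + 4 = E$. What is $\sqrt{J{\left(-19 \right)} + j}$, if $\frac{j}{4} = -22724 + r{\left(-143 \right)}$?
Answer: $4 i \sqrt{5711} \approx 302.28 i$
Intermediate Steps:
$r{\left(E \right)} = -4 + E$
$J{\left(n \right)} = -6 - 6 n$ ($J{\left(n \right)} = \left(1 + n\right) \left(-6\right) = -6 - 6 n$)
$j = -91484$ ($j = 4 \left(-22724 - 147\right) = 4 \left(-22871\right) = -91484$)
$\sqrt{J{\left(-19 \right)} + j} = \sqrt{\left(-6 - -114\right) - 91484} = \sqrt{\left(-6 + 114\right) - 91484} = \sqrt{108 - 91484} = \sqrt{-91376} = 4 i \sqrt{5711}$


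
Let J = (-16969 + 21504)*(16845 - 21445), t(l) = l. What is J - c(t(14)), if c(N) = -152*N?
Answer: -20858872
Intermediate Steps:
J = -20861000 (J = 4535*(-4600) = -20861000)
J - c(t(14)) = -20861000 - (-152)*14 = -20861000 - 1*(-2128) = -20861000 + 2128 = -20858872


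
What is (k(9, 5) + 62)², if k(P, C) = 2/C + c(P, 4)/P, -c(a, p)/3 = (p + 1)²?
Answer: 657721/225 ≈ 2923.2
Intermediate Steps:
c(a, p) = -3*(1 + p)² (c(a, p) = -3*(p + 1)² = -3*(1 + p)²)
k(P, C) = -75/P + 2/C (k(P, C) = 2/C + (-3*(1 + 4)²)/P = 2/C + (-3*5²)/P = 2/C + (-3*25)/P = 2/C - 75/P = -75/P + 2/C)
(k(9, 5) + 62)² = ((-75/9 + 2/5) + 62)² = ((-75*⅑ + 2*(⅕)) + 62)² = ((-25/3 + ⅖) + 62)² = (-119/15 + 62)² = (811/15)² = 657721/225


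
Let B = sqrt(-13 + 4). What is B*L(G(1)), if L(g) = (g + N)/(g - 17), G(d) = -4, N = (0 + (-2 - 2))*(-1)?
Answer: 0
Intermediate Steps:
N = 4 (N = (0 - 4)*(-1) = -4*(-1) = 4)
B = 3*I (B = sqrt(-9) = 3*I ≈ 3.0*I)
L(g) = (4 + g)/(-17 + g) (L(g) = (g + 4)/(g - 17) = (4 + g)/(-17 + g))
B*L(G(1)) = (3*I)*((4 - 4)/(-17 - 4)) = (3*I)*(0/(-21)) = (3*I)*(-1/21*0) = (3*I)*0 = 0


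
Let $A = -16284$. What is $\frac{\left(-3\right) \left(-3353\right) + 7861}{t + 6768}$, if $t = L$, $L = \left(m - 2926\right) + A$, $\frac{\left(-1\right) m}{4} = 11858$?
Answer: $- \frac{8960}{29937} \approx -0.29929$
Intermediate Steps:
$m = -47432$ ($m = \left(-4\right) 11858 = -47432$)
$L = -66642$ ($L = \left(-47432 - 2926\right) - 16284 = -50358 - 16284 = -66642$)
$t = -66642$
$\frac{\left(-3\right) \left(-3353\right) + 7861}{t + 6768} = \frac{\left(-3\right) \left(-3353\right) + 7861}{-66642 + 6768} = \frac{10059 + 7861}{-59874} = 17920 \left(- \frac{1}{59874}\right) = - \frac{8960}{29937}$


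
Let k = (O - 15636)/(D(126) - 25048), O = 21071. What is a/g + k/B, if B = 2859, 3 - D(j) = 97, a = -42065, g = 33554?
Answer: -755963926390/602973583953 ≈ -1.2537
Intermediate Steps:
D(j) = -94 (D(j) = 3 - 1*97 = 3 - 97 = -94)
k = -5435/25142 (k = (21071 - 15636)/(-94 - 25048) = 5435/(-25142) = 5435*(-1/25142) = -5435/25142 ≈ -0.21617)
a/g + k/B = -42065/33554 - 5435/25142/2859 = -42065*1/33554 - 5435/25142*1/2859 = -42065/33554 - 5435/71880978 = -755963926390/602973583953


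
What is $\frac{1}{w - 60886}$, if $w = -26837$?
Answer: $- \frac{1}{87723} \approx -1.14 \cdot 10^{-5}$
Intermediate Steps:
$\frac{1}{w - 60886} = \frac{1}{-26837 - 60886} = \frac{1}{-87723} = - \frac{1}{87723}$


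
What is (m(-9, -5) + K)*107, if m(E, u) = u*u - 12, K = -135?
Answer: -13054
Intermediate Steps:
m(E, u) = -12 + u² (m(E, u) = u² - 12 = -12 + u²)
(m(-9, -5) + K)*107 = ((-12 + (-5)²) - 135)*107 = ((-12 + 25) - 135)*107 = (13 - 135)*107 = -122*107 = -13054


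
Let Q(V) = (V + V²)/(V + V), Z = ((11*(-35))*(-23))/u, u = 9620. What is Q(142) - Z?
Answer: 135795/1924 ≈ 70.579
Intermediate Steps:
Z = 1771/1924 (Z = ((11*(-35))*(-23))/9620 = -385*(-23)*(1/9620) = 8855*(1/9620) = 1771/1924 ≈ 0.92048)
Q(V) = (V + V²)/(2*V) (Q(V) = (V + V²)/((2*V)) = (V + V²)*(1/(2*V)) = (V + V²)/(2*V))
Q(142) - Z = (½ + (½)*142) - 1*1771/1924 = (½ + 71) - 1771/1924 = 143/2 - 1771/1924 = 135795/1924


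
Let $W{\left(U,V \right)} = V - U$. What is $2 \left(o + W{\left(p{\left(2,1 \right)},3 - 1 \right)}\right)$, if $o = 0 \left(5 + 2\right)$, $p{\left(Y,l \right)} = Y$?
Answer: $0$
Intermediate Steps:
$o = 0$ ($o = 0 \cdot 7 = 0$)
$2 \left(o + W{\left(p{\left(2,1 \right)},3 - 1 \right)}\right) = 2 \left(0 + \left(\left(3 - 1\right) - 2\right)\right) = 2 \left(0 + \left(2 - 2\right)\right) = 2 \left(0 + 0\right) = 2 \cdot 0 = 0$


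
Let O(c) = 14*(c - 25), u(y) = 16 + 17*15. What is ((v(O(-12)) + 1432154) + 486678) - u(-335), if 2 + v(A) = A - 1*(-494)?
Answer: 1918535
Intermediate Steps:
u(y) = 271 (u(y) = 16 + 255 = 271)
O(c) = -350 + 14*c (O(c) = 14*(-25 + c) = -350 + 14*c)
v(A) = 492 + A (v(A) = -2 + (A - 1*(-494)) = -2 + (A + 494) = -2 + (494 + A) = 492 + A)
((v(O(-12)) + 1432154) + 486678) - u(-335) = (((492 + (-350 + 14*(-12))) + 1432154) + 486678) - 1*271 = (((492 + (-350 - 168)) + 1432154) + 486678) - 271 = (((492 - 518) + 1432154) + 486678) - 271 = ((-26 + 1432154) + 486678) - 271 = (1432128 + 486678) - 271 = 1918806 - 271 = 1918535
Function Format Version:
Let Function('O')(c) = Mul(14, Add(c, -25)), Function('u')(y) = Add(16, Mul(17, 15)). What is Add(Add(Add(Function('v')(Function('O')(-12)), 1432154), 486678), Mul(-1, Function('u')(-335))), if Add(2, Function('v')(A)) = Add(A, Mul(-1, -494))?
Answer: 1918535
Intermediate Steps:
Function('u')(y) = 271 (Function('u')(y) = Add(16, 255) = 271)
Function('O')(c) = Add(-350, Mul(14, c)) (Function('O')(c) = Mul(14, Add(-25, c)) = Add(-350, Mul(14, c)))
Function('v')(A) = Add(492, A) (Function('v')(A) = Add(-2, Add(A, Mul(-1, -494))) = Add(-2, Add(A, 494)) = Add(-2, Add(494, A)) = Add(492, A))
Add(Add(Add(Function('v')(Function('O')(-12)), 1432154), 486678), Mul(-1, Function('u')(-335))) = Add(Add(Add(Add(492, Add(-350, Mul(14, -12))), 1432154), 486678), Mul(-1, 271)) = Add(Add(Add(Add(492, Add(-350, -168)), 1432154), 486678), -271) = Add(Add(Add(Add(492, -518), 1432154), 486678), -271) = Add(Add(Add(-26, 1432154), 486678), -271) = Add(Add(1432128, 486678), -271) = Add(1918806, -271) = 1918535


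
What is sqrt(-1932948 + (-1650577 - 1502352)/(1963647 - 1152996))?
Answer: I*sqrt(1270249083530102127)/810651 ≈ 1390.3*I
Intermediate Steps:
sqrt(-1932948 + (-1650577 - 1502352)/(1963647 - 1152996)) = sqrt(-1932948 - 3152929/810651) = sqrt(-1566949382077/810651) = I*sqrt(1270249083530102127)/810651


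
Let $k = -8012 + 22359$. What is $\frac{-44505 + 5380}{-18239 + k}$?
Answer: $\frac{39125}{3892} \approx 10.053$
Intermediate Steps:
$k = 14347$
$\frac{-44505 + 5380}{-18239 + k} = \frac{-44505 + 5380}{-18239 + 14347} = - \frac{39125}{-3892} = \left(-39125\right) \left(- \frac{1}{3892}\right) = \frac{39125}{3892}$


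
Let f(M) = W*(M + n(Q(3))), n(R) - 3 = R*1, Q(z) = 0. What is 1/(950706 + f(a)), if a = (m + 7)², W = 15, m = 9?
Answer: 1/954591 ≈ 1.0476e-6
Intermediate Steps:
n(R) = 3 + R (n(R) = 3 + R*1 = 3 + R)
a = 256 (a = (9 + 7)² = 16² = 256)
f(M) = 45 + 15*M (f(M) = 15*(M + (3 + 0)) = 15*(M + 3) = 15*(3 + M) = 45 + 15*M)
1/(950706 + f(a)) = 1/(950706 + (45 + 15*256)) = 1/(950706 + (45 + 3840)) = 1/(950706 + 3885) = 1/954591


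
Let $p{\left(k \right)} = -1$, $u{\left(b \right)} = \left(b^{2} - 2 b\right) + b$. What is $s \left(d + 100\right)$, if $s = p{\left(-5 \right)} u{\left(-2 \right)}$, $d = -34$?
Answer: $-396$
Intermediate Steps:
$u{\left(b \right)} = b^{2} - b$
$s = -6$ ($s = - \left(-2\right) \left(-1 - 2\right) = - \left(-2\right) \left(-3\right) = \left(-1\right) 6 = -6$)
$s \left(d + 100\right) = - 6 \left(-34 + 100\right) = \left(-6\right) 66 = -396$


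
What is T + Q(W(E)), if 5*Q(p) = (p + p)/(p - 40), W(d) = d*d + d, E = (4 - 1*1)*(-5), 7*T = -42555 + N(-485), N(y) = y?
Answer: -3658106/595 ≈ -6148.1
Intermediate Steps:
T = -43040/7 (T = (-42555 - 485)/7 = (⅐)*(-43040) = -43040/7 ≈ -6148.6)
E = -15 (E = (4 - 1)*(-5) = 3*(-5) = -15)
W(d) = d + d² (W(d) = d² + d = d + d²)
Q(p) = 2*p/(5*(-40 + p)) (Q(p) = ((p + p)/(p - 40))/5 = ((2*p)/(-40 + p))/5 = (2*p/(-40 + p))/5 = 2*p/(5*(-40 + p)))
T + Q(W(E)) = -43040/7 + 2*(-15*(1 - 15))/(5*(-40 - 15*(1 - 15))) = -43040/7 + 2*(-15*(-14))/(5*(-40 - 15*(-14))) = -43040/7 + (⅖)*210/(-40 + 210) = -43040/7 + (⅖)*210/170 = -43040/7 + (⅖)*210*(1/170) = -43040/7 + 42/85 = -3658106/595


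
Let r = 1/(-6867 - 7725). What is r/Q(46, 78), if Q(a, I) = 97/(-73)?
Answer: 73/1415424 ≈ 5.1575e-5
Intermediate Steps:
Q(a, I) = -97/73 (Q(a, I) = 97*(-1/73) = -97/73)
r = -1/14592 (r = 1/(-14592) = -1/14592 ≈ -6.8531e-5)
r/Q(46, 78) = -1/(14592*(-97/73)) = -1/14592*(-73/97) = 73/1415424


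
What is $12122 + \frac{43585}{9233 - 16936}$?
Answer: $\frac{93332181}{7703} \approx 12116.0$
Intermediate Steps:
$12122 + \frac{43585}{9233 - 16936} = 12122 + \frac{43585}{-7703} = 12122 + 43585 \left(- \frac{1}{7703}\right) = 12122 - \frac{43585}{7703} = \frac{93332181}{7703}$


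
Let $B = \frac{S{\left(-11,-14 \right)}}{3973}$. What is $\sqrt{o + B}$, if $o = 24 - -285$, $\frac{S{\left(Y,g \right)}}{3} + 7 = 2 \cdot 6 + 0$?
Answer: $\frac{102 \sqrt{468814}}{3973} \approx 17.578$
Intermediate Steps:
$S{\left(Y,g \right)} = 15$ ($S{\left(Y,g \right)} = -21 + 3 \left(2 \cdot 6 + 0\right) = -21 + 3 \left(12 + 0\right) = -21 + 3 \cdot 12 = -21 + 36 = 15$)
$o = 309$ ($o = 24 + 285 = 309$)
$B = \frac{15}{3973} \approx 0.0037755$
$\sqrt{o + B} = \sqrt{309 + \frac{15}{3973}} = \sqrt{\frac{1227672}{3973}} = \frac{102 \sqrt{468814}}{3973}$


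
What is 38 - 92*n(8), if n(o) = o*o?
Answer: -5850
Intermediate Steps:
n(o) = o²
38 - 92*n(8) = 38 - 92*8² = 38 - 92*64 = 38 - 5888 = -5850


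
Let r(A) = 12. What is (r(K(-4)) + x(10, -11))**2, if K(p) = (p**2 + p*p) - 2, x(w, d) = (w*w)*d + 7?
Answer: 1168561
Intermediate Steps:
x(w, d) = 7 + d*w**2 (x(w, d) = w**2*d + 7 = d*w**2 + 7 = 7 + d*w**2)
K(p) = -2 + 2*p**2 (K(p) = (p**2 + p**2) - 2 = 2*p**2 - 2 = -2 + 2*p**2)
(r(K(-4)) + x(10, -11))**2 = (12 + (7 - 11*10**2))**2 = (12 + (7 - 11*100))**2 = (12 + (7 - 1100))**2 = (12 - 1093)**2 = (-1081)**2 = 1168561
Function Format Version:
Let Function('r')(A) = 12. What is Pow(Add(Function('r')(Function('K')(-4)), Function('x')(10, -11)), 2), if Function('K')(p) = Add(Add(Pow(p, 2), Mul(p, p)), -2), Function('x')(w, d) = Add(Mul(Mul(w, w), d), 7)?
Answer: 1168561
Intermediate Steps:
Function('x')(w, d) = Add(7, Mul(d, Pow(w, 2))) (Function('x')(w, d) = Add(Mul(Pow(w, 2), d), 7) = Add(Mul(d, Pow(w, 2)), 7) = Add(7, Mul(d, Pow(w, 2))))
Function('K')(p) = Add(-2, Mul(2, Pow(p, 2))) (Function('K')(p) = Add(Add(Pow(p, 2), Pow(p, 2)), -2) = Add(Mul(2, Pow(p, 2)), -2) = Add(-2, Mul(2, Pow(p, 2))))
Pow(Add(Function('r')(Function('K')(-4)), Function('x')(10, -11)), 2) = Pow(Add(12, Add(7, Mul(-11, Pow(10, 2)))), 2) = Pow(Add(12, Add(7, Mul(-11, 100))), 2) = Pow(Add(12, Add(7, -1100)), 2) = Pow(Add(12, -1093), 2) = Pow(-1081, 2) = 1168561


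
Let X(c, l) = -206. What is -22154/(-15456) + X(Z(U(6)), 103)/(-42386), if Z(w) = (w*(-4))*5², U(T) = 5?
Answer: 235550845/163779504 ≈ 1.4382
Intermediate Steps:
Z(w) = -100*w (Z(w) = -4*w*25 = -100*w)
-22154/(-15456) + X(Z(U(6)), 103)/(-42386) = -22154/(-15456) - 206/(-42386) = -22154*(-1/15456) - 206*(-1/42386) = 11077/7728 + 103/21193 = 235550845/163779504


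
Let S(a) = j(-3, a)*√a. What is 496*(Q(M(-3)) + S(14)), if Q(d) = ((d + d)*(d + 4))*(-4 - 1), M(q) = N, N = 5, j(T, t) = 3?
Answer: -223200 + 1488*√14 ≈ -2.1763e+5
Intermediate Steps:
M(q) = 5
Q(d) = -10*d*(4 + d) (Q(d) = ((2*d)*(4 + d))*(-5) = (2*d*(4 + d))*(-5) = -10*d*(4 + d))
S(a) = 3*√a
496*(Q(M(-3)) + S(14)) = 496*(-10*5*(4 + 5) + 3*√14) = 496*(-10*5*9 + 3*√14) = 496*(-450 + 3*√14) = -223200 + 1488*√14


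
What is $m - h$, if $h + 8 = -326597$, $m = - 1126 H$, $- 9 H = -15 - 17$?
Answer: $\frac{2903413}{9} \approx 3.226 \cdot 10^{5}$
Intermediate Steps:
$H = \frac{32}{9}$ ($H = - \frac{-15 - 17}{9} = \left(- \frac{1}{9}\right) \left(-32\right) = \frac{32}{9} \approx 3.5556$)
$m = - \frac{36032}{9}$ ($m = \left(-1126\right) \frac{32}{9} = - \frac{36032}{9} \approx -4003.6$)
$h = -326605$ ($h = -8 - 326597 = -326605$)
$m - h = - \frac{36032}{9} - -326605 = - \frac{36032}{9} + 326605 = \frac{2903413}{9}$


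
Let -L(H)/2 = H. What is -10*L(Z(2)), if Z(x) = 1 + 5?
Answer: 120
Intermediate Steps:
Z(x) = 6
L(H) = -2*H
-10*L(Z(2)) = -(-20)*6 = -10*(-12) = 120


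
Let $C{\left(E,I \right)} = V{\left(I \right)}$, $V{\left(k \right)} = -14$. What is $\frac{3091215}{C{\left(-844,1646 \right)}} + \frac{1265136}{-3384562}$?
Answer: $- \frac{5231213267367}{23691934} \approx -2.208 \cdot 10^{5}$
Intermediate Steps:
$C{\left(E,I \right)} = -14$
$\frac{3091215}{C{\left(-844,1646 \right)}} + \frac{1265136}{-3384562} = \frac{3091215}{-14} + \frac{1265136}{-3384562} = 3091215 \left(- \frac{1}{14}\right) + 1265136 \left(- \frac{1}{3384562}\right) = - \frac{3091215}{14} - \frac{632568}{1692281} = - \frac{5231213267367}{23691934}$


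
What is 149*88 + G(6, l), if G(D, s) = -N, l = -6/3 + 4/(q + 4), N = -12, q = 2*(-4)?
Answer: 13124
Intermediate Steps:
q = -8
l = -3 (l = -6/3 + 4/(-8 + 4) = -6*⅓ + 4/(-4) = -2 + 4*(-¼) = -2 - 1 = -3)
G(D, s) = 12 (G(D, s) = -1*(-12) = 12)
149*88 + G(6, l) = 149*88 + 12 = 13112 + 12 = 13124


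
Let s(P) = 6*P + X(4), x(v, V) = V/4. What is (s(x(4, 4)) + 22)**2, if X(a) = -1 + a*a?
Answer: 1849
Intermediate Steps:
X(a) = -1 + a**2
x(v, V) = V/4 (x(v, V) = V*(1/4) = V/4)
s(P) = 15 + 6*P (s(P) = 6*P + (-1 + 4**2) = 6*P + (-1 + 16) = 6*P + 15 = 15 + 6*P)
(s(x(4, 4)) + 22)**2 = ((15 + 6*((1/4)*4)) + 22)**2 = ((15 + 6*1) + 22)**2 = ((15 + 6) + 22)**2 = (21 + 22)**2 = 43**2 = 1849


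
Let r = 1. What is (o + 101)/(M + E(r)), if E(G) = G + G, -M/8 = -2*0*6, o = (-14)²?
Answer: 297/2 ≈ 148.50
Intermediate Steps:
o = 196
M = 0 (M = -8*(-2*0)*6 = -0*6 = -8*0 = 0)
E(G) = 2*G
(o + 101)/(M + E(r)) = (196 + 101)/(0 + 2*1) = 297/(0 + 2) = 297/2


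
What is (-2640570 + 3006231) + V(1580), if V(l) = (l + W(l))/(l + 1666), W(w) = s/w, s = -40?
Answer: 15628006282/42739 ≈ 3.6566e+5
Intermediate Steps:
W(w) = -40/w
V(l) = (l - 40/l)/(1666 + l) (V(l) = (l - 40/l)/(l + 1666) = (l - 40/l)/(1666 + l))
(-2640570 + 3006231) + V(1580) = (-2640570 + 3006231) + (-40 + 1580²)/(1580*(1666 + 1580)) = 365661 + (1/1580)*(-40 + 2496400)/3246 = 365661 + (1/1580)*(1/3246)*2496360 = 365661 + 20803/42739 = 15628006282/42739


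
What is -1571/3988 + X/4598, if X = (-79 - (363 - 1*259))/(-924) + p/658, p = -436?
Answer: -26148399327/66360966056 ≈ -0.39403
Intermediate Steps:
X = -6725/14476 (X = (-79 - (363 - 1*259))/(-924) - 436/658 = (-79 - (363 - 259))*(-1/924) - 436*1/658 = (-79 - 1*104)*(-1/924) - 218/329 = (-79 - 104)*(-1/924) - 218/329 = -183*(-1/924) - 218/329 = 61/308 - 218/329 = -6725/14476 ≈ -0.46456)
-1571/3988 + X/4598 = -1571/3988 - 6725/14476/4598 = -1571*1/3988 - 6725/14476*1/4598 = -1571/3988 - 6725/66560648 = -26148399327/66360966056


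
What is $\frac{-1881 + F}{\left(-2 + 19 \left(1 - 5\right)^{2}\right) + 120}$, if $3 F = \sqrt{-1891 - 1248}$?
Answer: $- \frac{1881}{422} + \frac{i \sqrt{3139}}{1266} \approx -4.4573 + 0.044255 i$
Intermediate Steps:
$F = \frac{i \sqrt{3139}}{3}$ ($F = \frac{\sqrt{-1891 - 1248}}{3} = \frac{\sqrt{-3139}}{3} = \frac{i \sqrt{3139}}{3} \approx 18.676 i$)
$\frac{-1881 + F}{\left(-2 + 19 \left(1 - 5\right)^{2}\right) + 120} = \frac{-1881 + \frac{i \sqrt{3139}}{3}}{\left(-2 + 19 \left(1 - 5\right)^{2}\right) + 120} = \frac{-1881 + \frac{i \sqrt{3139}}{3}}{\left(-2 + 19 \left(-4\right)^{2}\right) + 120} = \frac{-1881 + \frac{i \sqrt{3139}}{3}}{\left(-2 + 19 \cdot 16\right) + 120} = \frac{-1881 + \frac{i \sqrt{3139}}{3}}{\left(-2 + 304\right) + 120} = \frac{-1881 + \frac{i \sqrt{3139}}{3}}{302 + 120} = \frac{-1881 + \frac{i \sqrt{3139}}{3}}{422} = \left(-1881 + \frac{i \sqrt{3139}}{3}\right) \frac{1}{422} = - \frac{1881}{422} + \frac{i \sqrt{3139}}{1266}$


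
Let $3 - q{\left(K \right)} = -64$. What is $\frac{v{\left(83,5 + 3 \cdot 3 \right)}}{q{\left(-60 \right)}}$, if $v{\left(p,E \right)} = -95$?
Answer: $- \frac{95}{67} \approx -1.4179$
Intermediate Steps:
$q{\left(K \right)} = 67$ ($q{\left(K \right)} = 3 - -64 = 3 + 64 = 67$)
$\frac{v{\left(83,5 + 3 \cdot 3 \right)}}{q{\left(-60 \right)}} = - \frac{95}{67}$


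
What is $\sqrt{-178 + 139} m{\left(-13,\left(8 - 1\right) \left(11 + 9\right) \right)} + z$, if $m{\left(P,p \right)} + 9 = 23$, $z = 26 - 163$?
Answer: $-137 + 14 i \sqrt{39} \approx -137.0 + 87.43 i$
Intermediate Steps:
$z = -137$
$m{\left(P,p \right)} = 14$ ($m{\left(P,p \right)} = -9 + 23 = 14$)
$\sqrt{-178 + 139} m{\left(-13,\left(8 - 1\right) \left(11 + 9\right) \right)} + z = \sqrt{-178 + 139} \cdot 14 - 137 = \sqrt{-39} \cdot 14 - 137 = i \sqrt{39} \cdot 14 - 137 = 14 i \sqrt{39} - 137 = -137 + 14 i \sqrt{39}$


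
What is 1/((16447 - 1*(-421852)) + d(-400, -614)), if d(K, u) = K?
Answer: 1/437899 ≈ 2.2836e-6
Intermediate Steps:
1/((16447 - 1*(-421852)) + d(-400, -614)) = 1/((16447 - 1*(-421852)) - 400) = 1/((16447 + 421852) - 400) = 1/(438299 - 400) = 1/437899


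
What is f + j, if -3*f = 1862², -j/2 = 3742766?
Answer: -25923640/3 ≈ -8.6412e+6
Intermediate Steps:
j = -7485532 (j = -2*3742766 = -7485532)
f = -3467044/3 (f = -⅓*1862² = -⅓*3467044 = -3467044/3 ≈ -1.1557e+6)
f + j = -3467044/3 - 7485532 = -25923640/3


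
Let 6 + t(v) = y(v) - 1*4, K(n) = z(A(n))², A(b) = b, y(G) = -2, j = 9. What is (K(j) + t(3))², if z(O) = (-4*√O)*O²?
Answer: 892594131984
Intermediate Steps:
z(O) = -4*O^(5/2)
K(n) = 16*n⁵ (K(n) = (-4*n^(5/2))² = 16*n⁵)
t(v) = -12 (t(v) = -6 + (-2 - 1*4) = -6 + (-2 - 4) = -6 - 6 = -12)
(K(j) + t(3))² = (16*9⁵ - 12)² = (16*59049 - 12)² = (944784 - 12)² = 944772² = 892594131984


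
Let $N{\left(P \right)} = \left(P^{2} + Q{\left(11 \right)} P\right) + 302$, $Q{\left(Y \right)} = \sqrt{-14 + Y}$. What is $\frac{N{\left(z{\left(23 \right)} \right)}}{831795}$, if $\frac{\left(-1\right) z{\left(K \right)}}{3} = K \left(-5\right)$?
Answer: $\frac{119327}{831795} + \frac{i \sqrt{3}}{2411} \approx 0.14346 + 0.0007184 i$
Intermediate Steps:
$z{\left(K \right)} = 15 K$ ($z{\left(K \right)} = - 3 K \left(-5\right) = - 3 \left(- 5 K\right) = 15 K$)
$N{\left(P \right)} = 302 + P^{2} + i P \sqrt{3}$ ($N{\left(P \right)} = \left(P^{2} + \sqrt{-14 + 11} P\right) + 302 = \left(P^{2} + \sqrt{-3} P\right) + 302 = \left(P^{2} + i \sqrt{3} P\right) + 302 = \left(P^{2} + i P \sqrt{3}\right) + 302 = 302 + P^{2} + i P \sqrt{3}$)
$\frac{N{\left(z{\left(23 \right)} \right)}}{831795} = \frac{302 + \left(15 \cdot 23\right)^{2} + i 15 \cdot 23 \sqrt{3}}{831795} = \left(302 + 345^{2} + i 345 \sqrt{3}\right) \frac{1}{831795} = \left(302 + 119025 + 345 i \sqrt{3}\right) \frac{1}{831795} = \left(119327 + 345 i \sqrt{3}\right) \frac{1}{831795} = \frac{119327}{831795} + \frac{i \sqrt{3}}{2411}$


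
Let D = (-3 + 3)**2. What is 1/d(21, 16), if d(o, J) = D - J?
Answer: -1/16 ≈ -0.062500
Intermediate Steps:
D = 0 (D = 0**2 = 0)
d(o, J) = -J (d(o, J) = 0 - J = -J)
1/d(21, 16) = 1/(-1*16) = 1/(-16) = -1/16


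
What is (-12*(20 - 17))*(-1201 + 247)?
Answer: 34344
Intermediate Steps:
(-12*(20 - 17))*(-1201 + 247) = -12*3*(-954) = -36*(-954) = 34344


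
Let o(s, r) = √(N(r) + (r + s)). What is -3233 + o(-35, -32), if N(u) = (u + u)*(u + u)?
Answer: -3233 + √4029 ≈ -3169.5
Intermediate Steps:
N(u) = 4*u² (N(u) = (2*u)*(2*u) = 4*u²)
o(s, r) = √(r + s + 4*r²) (o(s, r) = √(4*r² + (r + s)) = √(r + s + 4*r²))
-3233 + o(-35, -32) = -3233 + √(-32 - 35 + 4*(-32)²) = -3233 + √(-32 - 35 + 4*1024) = -3233 + √(-32 - 35 + 4096) = -3233 + √4029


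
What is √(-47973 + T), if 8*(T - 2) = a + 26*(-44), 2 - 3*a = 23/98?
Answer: I*√339491865/84 ≈ 219.35*I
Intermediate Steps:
a = 173/294 (a = ⅔ - 23/(3*98) = ⅔ - ⅓*23/98 = ⅔ - 23/294 = 173/294 ≈ 0.58844)
T = -331459/2352 (T = 2 + (173/294 + 26*(-44))/8 = 2 + (173/294 - 1144)/8 = 2 + (⅛)*(-336163/294) = 2 - 336163/2352 = -331459/2352 ≈ -140.93)
√(-47973 + T) = √(-47973 - 331459/2352) = √(-113163955/2352) = I*√339491865/84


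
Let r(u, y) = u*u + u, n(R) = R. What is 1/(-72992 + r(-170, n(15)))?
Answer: -1/44262 ≈ -2.2593e-5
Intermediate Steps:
r(u, y) = u + u² (r(u, y) = u² + u = u + u²)
1/(-72992 + r(-170, n(15))) = 1/(-72992 - 170*(1 - 170)) = 1/(-72992 - 170*(-169)) = 1/(-72992 + 28730) = 1/(-44262) = -1/44262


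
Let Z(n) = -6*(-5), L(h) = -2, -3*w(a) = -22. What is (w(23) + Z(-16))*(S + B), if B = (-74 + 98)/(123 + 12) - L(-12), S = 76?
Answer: 394016/135 ≈ 2918.6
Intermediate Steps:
w(a) = 22/3 (w(a) = -⅓*(-22) = 22/3)
Z(n) = 30
B = 98/45 (B = (-74 + 98)/(123 + 12) - 1*(-2) = 24/135 + 2 = 24*(1/135) + 2 = 8/45 + 2 = 98/45 ≈ 2.1778)
(w(23) + Z(-16))*(S + B) = (22/3 + 30)*(76 + 98/45) = (112/3)*(3518/45) = 394016/135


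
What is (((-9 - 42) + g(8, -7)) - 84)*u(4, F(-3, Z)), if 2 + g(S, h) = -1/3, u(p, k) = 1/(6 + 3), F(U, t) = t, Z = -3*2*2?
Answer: -412/27 ≈ -15.259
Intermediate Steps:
Z = -12 (Z = -6*2 = -12)
u(p, k) = ⅑ (u(p, k) = 1/9 = ⅑)
g(S, h) = -7/3 (g(S, h) = -2 - 1/3 = -2 - 1*⅓ = -2 - ⅓ = -7/3)
(((-9 - 42) + g(8, -7)) - 84)*u(4, F(-3, Z)) = (((-9 - 42) - 7/3) - 84)*(⅑) = ((-51 - 7/3) - 84)*(⅑) = (-160/3 - 84)*(⅑) = -412/3*⅑ = -412/27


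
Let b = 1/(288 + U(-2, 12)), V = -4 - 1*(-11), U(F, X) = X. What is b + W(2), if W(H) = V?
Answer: 2101/300 ≈ 7.0033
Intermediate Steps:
V = 7 (V = -4 + 11 = 7)
W(H) = 7
b = 1/300 (b = 1/(288 + 12) = 1/300 ≈ 0.0033333)
b + W(2) = 1/300 + 7 = 2101/300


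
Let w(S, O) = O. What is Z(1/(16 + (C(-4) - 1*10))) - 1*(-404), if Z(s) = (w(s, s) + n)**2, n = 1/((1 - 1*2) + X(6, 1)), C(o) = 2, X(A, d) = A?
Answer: 646569/1600 ≈ 404.11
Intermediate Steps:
n = 1/5 (n = 1/((1 - 1*2) + 6) = 1/((1 - 2) + 6) = 1/(-1 + 6) = 1/5 ≈ 0.20000)
Z(s) = (1/5 + s)**2 (Z(s) = (s + 1/5)**2 = (1/5 + s)**2)
Z(1/(16 + (C(-4) - 1*10))) - 1*(-404) = (1 + 5/(16 + (2 - 1*10)))**2/25 - 1*(-404) = (1 + 5/(16 + (2 - 10)))**2/25 + 404 = (1 + 5/(16 - 8))**2/25 + 404 = (1 + 5/8)**2/25 + 404 = (13/8)**2/25 + 404 = (1/25)*(169/64) + 404 = 169/1600 + 404 = 646569/1600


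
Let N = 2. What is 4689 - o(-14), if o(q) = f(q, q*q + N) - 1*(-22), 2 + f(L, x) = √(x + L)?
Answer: 4669 - 2*√46 ≈ 4655.4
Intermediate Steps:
f(L, x) = -2 + √(L + x) (f(L, x) = -2 + √(x + L) = -2 + √(L + x))
o(q) = 20 + √(2 + q + q²) (o(q) = (-2 + √(q + (q*q + 2))) - 1*(-22) = (-2 + √(q + (q² + 2))) + 22 = (-2 + √(q + (2 + q²))) + 22 = (-2 + √(2 + q + q²)) + 22 = 20 + √(2 + q + q²))
4689 - o(-14) = 4689 - (20 + √(2 - 14 + (-14)²)) = 4689 - (20 + √(2 - 14 + 196)) = 4689 - (20 + √184) = 4689 - (20 + 2*√46) = 4689 + (-20 - 2*√46) = 4669 - 2*√46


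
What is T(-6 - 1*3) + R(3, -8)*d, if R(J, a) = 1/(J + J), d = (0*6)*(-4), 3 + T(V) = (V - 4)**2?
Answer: 166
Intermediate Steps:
T(V) = -3 + (-4 + V)**2 (T(V) = -3 + (V - 4)**2 = -3 + (-4 + V)**2)
d = 0 (d = 0*(-4) = 0)
R(J, a) = 1/(2*J)
T(-6 - 1*3) + R(3, -8)*d = (-3 + (-4 + (-6 - 1*3))**2) + ((1/2)/3)*0 = (-3 + (-4 + (-6 - 3))**2) + ((1/2)*(1/3))*0 = (-3 + (-4 - 9)**2) + (1/6)*0 = (-3 + (-13)**2) + 0 = (-3 + 169) + 0 = 166 + 0 = 166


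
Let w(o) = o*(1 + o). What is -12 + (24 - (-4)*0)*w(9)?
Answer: 2148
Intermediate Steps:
-12 + (24 - (-4)*0)*w(9) = -12 + (24 - (-4)*0)*(9*(1 + 9)) = -12 + (24 - 1*0)*(9*10) = -12 + (24 + 0)*90 = -12 + 24*90 = -12 + 2160 = 2148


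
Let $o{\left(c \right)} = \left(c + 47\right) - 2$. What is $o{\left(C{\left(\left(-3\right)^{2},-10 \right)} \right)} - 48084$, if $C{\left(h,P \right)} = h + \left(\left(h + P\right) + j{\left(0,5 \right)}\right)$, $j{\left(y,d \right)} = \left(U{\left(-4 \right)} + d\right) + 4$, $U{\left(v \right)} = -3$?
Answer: $-48025$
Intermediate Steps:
$j{\left(y,d \right)} = 1 + d$ ($j{\left(y,d \right)} = \left(-3 + d\right) + 4 = 1 + d$)
$C{\left(h,P \right)} = 6 + P + 2 h$ ($C{\left(h,P \right)} = h + \left(\left(h + P\right) + \left(1 + 5\right)\right) = h + \left(\left(P + h\right) + 6\right) = h + \left(6 + P + h\right) = 6 + P + 2 h$)
$o{\left(c \right)} = 45 + c$ ($o{\left(c \right)} = \left(47 + c\right) - 2 = 45 + c$)
$o{\left(C{\left(\left(-3\right)^{2},-10 \right)} \right)} - 48084 = \left(45 + \left(6 - 10 + 2 \left(-3\right)^{2}\right)\right) - 48084 = \left(45 + \left(6 - 10 + 2 \cdot 9\right)\right) - 48084 = \left(45 + \left(6 - 10 + 18\right)\right) - 48084 = \left(45 + 14\right) - 48084 = 59 - 48084 = -48025$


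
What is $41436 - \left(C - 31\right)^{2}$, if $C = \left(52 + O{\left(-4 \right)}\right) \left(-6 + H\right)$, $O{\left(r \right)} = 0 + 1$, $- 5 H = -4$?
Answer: $- \frac{1314189}{25} \approx -52568.0$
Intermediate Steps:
$H = \frac{4}{5}$ ($H = \left(- \frac{1}{5}\right) \left(-4\right) = \frac{4}{5} \approx 0.8$)
$O{\left(r \right)} = 1$
$C = - \frac{1378}{5}$ ($C = \left(52 + 1\right) \left(-6 + \frac{4}{5}\right) = 53 \left(- \frac{26}{5}\right) = - \frac{1378}{5} \approx -275.6$)
$41436 - \left(C - 31\right)^{2} = 41436 - \left(- \frac{1378}{5} - 31\right)^{2} = 41436 - \left(- \frac{1533}{5}\right)^{2} = 41436 - \frac{2350089}{25} = - \frac{1314189}{25}$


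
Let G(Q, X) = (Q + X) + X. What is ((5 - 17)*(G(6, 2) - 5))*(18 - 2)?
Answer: -960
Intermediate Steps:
G(Q, X) = Q + 2*X
((5 - 17)*(G(6, 2) - 5))*(18 - 2) = ((5 - 17)*((6 + 2*2) - 5))*(18 - 2) = -12*((6 + 4) - 5)*16 = -12*(10 - 5)*16 = -12*5*16 = -60*16 = -960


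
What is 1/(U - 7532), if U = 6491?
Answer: -1/1041 ≈ -0.00096061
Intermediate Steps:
1/(U - 7532) = 1/(6491 - 7532) = 1/(-1041) = -1/1041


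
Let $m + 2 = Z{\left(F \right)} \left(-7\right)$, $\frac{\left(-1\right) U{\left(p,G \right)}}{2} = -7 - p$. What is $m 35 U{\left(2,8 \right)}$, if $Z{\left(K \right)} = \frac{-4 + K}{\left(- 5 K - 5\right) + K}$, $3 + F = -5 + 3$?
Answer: $1386$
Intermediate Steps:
$F = -5$ ($F = -3 + \left(-5 + 3\right) = -3 - 2 = -5$)
$Z{\left(K \right)} = \frac{-4 + K}{-5 - 4 K}$ ($Z{\left(K \right)} = \frac{-4 + K}{\left(-5 - 5 K\right) + K} = \frac{-4 + K}{-5 - 4 K}$)
$U{\left(p,G \right)} = 14 + 2 p$ ($U{\left(p,G \right)} = - 2 \left(-7 - p\right) = 14 + 2 p$)
$m = \frac{11}{5}$ ($m = -2 + \frac{4 - -5}{5 + 4 \left(-5\right)} \left(-7\right) = -2 + \frac{4 + 5}{5 - 20} \left(-7\right) = -2 + \frac{1}{-15} \cdot 9 \left(-7\right) = -2 + \left(- \frac{1}{15}\right) 9 \left(-7\right) = -2 - - \frac{21}{5} = -2 + \frac{21}{5} = \frac{11}{5} \approx 2.2$)
$m 35 U{\left(2,8 \right)} = \frac{11}{5} \cdot 35 \left(14 + 2 \cdot 2\right) = 77 \left(14 + 4\right) = 77 \cdot 18 = 1386$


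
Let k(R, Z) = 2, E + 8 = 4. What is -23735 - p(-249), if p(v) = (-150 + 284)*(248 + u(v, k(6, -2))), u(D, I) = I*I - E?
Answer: -58039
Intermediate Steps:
E = -4 (E = -8 + 4 = -4)
u(D, I) = 4 + I**2 (u(D, I) = I*I - 1*(-4) = I**2 + 4 = 4 + I**2)
p(v) = 34304 (p(v) = (-150 + 284)*(248 + (4 + 2**2)) = 134*(248 + (4 + 4)) = 134*(248 + 8) = 134*256 = 34304)
-23735 - p(-249) = -23735 - 1*34304 = -23735 - 34304 = -58039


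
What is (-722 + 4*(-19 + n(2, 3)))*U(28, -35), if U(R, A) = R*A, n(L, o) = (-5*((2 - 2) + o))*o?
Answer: 958440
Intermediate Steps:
n(L, o) = -5*o² (n(L, o) = (-5*(0 + o))*o = (-5*o)*o = -5*o²)
U(R, A) = A*R
(-722 + 4*(-19 + n(2, 3)))*U(28, -35) = (-722 + 4*(-19 - 5*3²))*(-35*28) = (-722 + 4*(-19 - 5*9))*(-980) = (-722 + 4*(-19 - 45))*(-980) = (-722 + 4*(-64))*(-980) = (-722 - 256)*(-980) = -978*(-980) = 958440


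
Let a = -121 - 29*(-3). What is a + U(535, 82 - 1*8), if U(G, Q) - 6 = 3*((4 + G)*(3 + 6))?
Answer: 14525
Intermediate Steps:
a = -34 (a = -121 + 87 = -34)
U(G, Q) = 114 + 27*G (U(G, Q) = 6 + 3*((4 + G)*(3 + 6)) = 6 + 3*((4 + G)*9) = 6 + 3*(36 + 9*G) = 6 + (108 + 27*G) = 114 + 27*G)
a + U(535, 82 - 1*8) = -34 + (114 + 27*535) = -34 + (114 + 14445) = -34 + 14559 = 14525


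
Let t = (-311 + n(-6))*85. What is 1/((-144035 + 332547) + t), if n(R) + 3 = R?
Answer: 1/161312 ≈ 6.1992e-6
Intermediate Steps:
n(R) = -3 + R
t = -27200 (t = (-311 + (-3 - 6))*85 = (-311 - 9)*85 = -320*85 = -27200)
1/((-144035 + 332547) + t) = 1/((-144035 + 332547) - 27200) = 1/(188512 - 27200) = 1/161312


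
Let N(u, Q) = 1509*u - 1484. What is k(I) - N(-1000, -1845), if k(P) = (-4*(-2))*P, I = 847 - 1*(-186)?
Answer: 1518748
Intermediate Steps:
N(u, Q) = -1484 + 1509*u
I = 1033 (I = 847 + 186 = 1033)
k(P) = 8*P
k(I) - N(-1000, -1845) = 8*1033 - (-1484 + 1509*(-1000)) = 8264 - (-1484 - 1509000) = 8264 - 1*(-1510484) = 8264 + 1510484 = 1518748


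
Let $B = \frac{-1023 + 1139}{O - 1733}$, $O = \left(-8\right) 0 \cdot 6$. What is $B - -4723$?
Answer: $\frac{8184843}{1733} \approx 4722.9$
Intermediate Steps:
$O = 0$ ($O = 0 \cdot 6 = 0$)
$B = - \frac{116}{1733}$ ($B = \frac{-1023 + 1139}{0 - 1733} = \frac{116}{-1733} = 116 \left(- \frac{1}{1733}\right) = - \frac{116}{1733} \approx -0.066936$)
$B - -4723 = - \frac{116}{1733} - -4723 = - \frac{116}{1733} + 4723 = \frac{8184843}{1733}$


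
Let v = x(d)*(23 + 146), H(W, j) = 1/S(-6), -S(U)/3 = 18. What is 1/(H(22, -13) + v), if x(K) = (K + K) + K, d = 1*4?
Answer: 54/109511 ≈ 0.00049310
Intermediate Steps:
S(U) = -54 (S(U) = -3*18 = -54)
d = 4
x(K) = 3*K (x(K) = 2*K + K = 3*K)
H(W, j) = -1/54 (H(W, j) = 1/(-54) = -1/54)
v = 2028 (v = (3*4)*(23 + 146) = 12*169 = 2028)
1/(H(22, -13) + v) = 1/(-1/54 + 2028) = 1/(109511/54) = 54/109511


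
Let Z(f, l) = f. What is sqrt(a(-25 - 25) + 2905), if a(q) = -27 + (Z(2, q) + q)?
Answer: sqrt(2830) ≈ 53.198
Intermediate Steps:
a(q) = -25 + q (a(q) = -27 + (2 + q) = -25 + q)
sqrt(a(-25 - 25) + 2905) = sqrt((-25 + (-25 - 25)) + 2905) = sqrt((-25 - 50) + 2905) = sqrt(-75 + 2905) = sqrt(2830)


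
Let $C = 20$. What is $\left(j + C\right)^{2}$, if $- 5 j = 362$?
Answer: $\frac{68644}{25} \approx 2745.8$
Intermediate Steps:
$j = - \frac{362}{5}$ ($j = \left(- \frac{1}{5}\right) 362 = - \frac{362}{5} \approx -72.4$)
$\left(j + C\right)^{2} = \left(- \frac{362}{5} + 20\right)^{2} = \left(- \frac{262}{5}\right)^{2} = \frac{68644}{25}$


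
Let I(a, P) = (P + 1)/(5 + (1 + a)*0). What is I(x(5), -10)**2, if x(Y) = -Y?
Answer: 81/25 ≈ 3.2400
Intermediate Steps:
I(a, P) = 1/5 + P/5 (I(a, P) = (1 + P)/(5 + 0) = (1 + P)/5 = (1 + P)*(1/5) = 1/5 + P/5)
I(x(5), -10)**2 = (1/5 + (1/5)*(-10))**2 = (1/5 - 2)**2 = (-9/5)**2 = 81/25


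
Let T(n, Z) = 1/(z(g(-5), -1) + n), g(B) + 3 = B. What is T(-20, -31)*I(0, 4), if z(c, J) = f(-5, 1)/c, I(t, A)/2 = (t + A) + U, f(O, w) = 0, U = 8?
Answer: -6/5 ≈ -1.2000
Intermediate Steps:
g(B) = -3 + B
I(t, A) = 16 + 2*A + 2*t (I(t, A) = 2*((t + A) + 8) = 2*((A + t) + 8) = 2*(8 + A + t) = 16 + 2*A + 2*t)
z(c, J) = 0 (z(c, J) = 0/c = 0)
T(n, Z) = 1/n (T(n, Z) = 1/(0 + n) = 1/n)
T(-20, -31)*I(0, 4) = (16 + 2*4 + 2*0)/(-20) = -(16 + 8 + 0)/20 = -1/20*24 = -6/5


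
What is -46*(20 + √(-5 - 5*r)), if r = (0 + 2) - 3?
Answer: -920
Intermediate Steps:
r = -1 (r = 2 - 3 = -1)
-46*(20 + √(-5 - 5*r)) = -46*(20 + √(-5 - 5*(-1))) = -46*(20 + √(-5 + 5)) = -46*(20 + √0) = -46*(20 + 0) = -46*20 = -920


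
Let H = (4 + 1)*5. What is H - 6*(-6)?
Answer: 61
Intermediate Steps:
H = 25 (H = 5*5 = 25)
H - 6*(-6) = 25 - 6*(-6) = 25 + 36 = 61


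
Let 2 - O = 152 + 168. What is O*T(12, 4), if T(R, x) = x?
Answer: -1272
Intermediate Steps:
O = -318 (O = 2 - (152 + 168) = 2 - 1*320 = 2 - 320 = -318)
O*T(12, 4) = -318*4 = -1272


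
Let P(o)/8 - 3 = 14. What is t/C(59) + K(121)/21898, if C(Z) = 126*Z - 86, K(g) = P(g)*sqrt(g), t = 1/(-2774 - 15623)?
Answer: 101115493739/1480098477044 ≈ 0.068317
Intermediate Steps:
P(o) = 136 (P(o) = 24 + 8*14 = 24 + 112 = 136)
t = -1/18397 (t = 1/(-18397) = -1/18397 ≈ -5.4357e-5)
K(g) = 136*sqrt(g)
C(Z) = -86 + 126*Z
t/C(59) + K(121)/21898 = -1/(18397*(-86 + 126*59)) + (136*sqrt(121))/21898 = -1/(18397*(-86 + 7434)) + (136*11)*(1/21898) = -1/18397/7348 + 1496*(1/21898) = -1/18397*1/7348 + 748/10949 = -1/135181156 + 748/10949 = 101115493739/1480098477044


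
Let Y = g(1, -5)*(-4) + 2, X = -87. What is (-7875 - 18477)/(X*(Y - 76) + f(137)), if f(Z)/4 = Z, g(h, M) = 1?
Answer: -13176/3667 ≈ -3.5931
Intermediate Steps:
Y = -2 (Y = 1*(-4) + 2 = -4 + 2 = -2)
f(Z) = 4*Z
(-7875 - 18477)/(X*(Y - 76) + f(137)) = (-7875 - 18477)/(-87*(-2 - 76) + 4*137) = -26352/(-87*(-78) + 548) = -26352/(6786 + 548) = -26352/7334 = -26352*1/7334 = -13176/3667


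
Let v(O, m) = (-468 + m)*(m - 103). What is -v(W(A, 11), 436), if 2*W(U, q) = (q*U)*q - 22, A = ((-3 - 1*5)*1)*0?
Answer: 10656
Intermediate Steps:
A = 0 (A = ((-3 - 5)*1)*0 = -8*1*0 = -8*0 = 0)
W(U, q) = -11 + U*q²/2 (W(U, q) = ((q*U)*q - 22)/2 = ((U*q)*q - 22)/2 = (U*q² - 22)/2 = (-22 + U*q²)/2 = -11 + U*q²/2)
v(O, m) = (-468 + m)*(-103 + m)
-v(W(A, 11), 436) = -(48204 + 436² - 571*436) = -(48204 + 190096 - 248956) = -1*(-10656) = 10656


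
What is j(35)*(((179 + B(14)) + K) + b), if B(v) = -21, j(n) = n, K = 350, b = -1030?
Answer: -18270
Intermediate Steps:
j(35)*(((179 + B(14)) + K) + b) = 35*(((179 - 21) + 350) - 1030) = 35*((158 + 350) - 1030) = 35*(508 - 1030) = 35*(-522) = -18270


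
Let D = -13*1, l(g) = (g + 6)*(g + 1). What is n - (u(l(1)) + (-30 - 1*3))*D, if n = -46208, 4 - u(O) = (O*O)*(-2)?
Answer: -41489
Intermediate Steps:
l(g) = (1 + g)*(6 + g) (l(g) = (6 + g)*(1 + g) = (1 + g)*(6 + g))
u(O) = 4 + 2*O² (u(O) = 4 - O*O*(-2) = 4 - O²*(-2) = 4 - (-2)*O² = 4 + 2*O²)
D = -13
n - (u(l(1)) + (-30 - 1*3))*D = -46208 - ((4 + 2*(6 + 1² + 7*1)²) + (-30 - 1*3))*(-13) = -46208 - ((4 + 2*(6 + 1 + 7)²) + (-30 - 3))*(-13) = -46208 - ((4 + 2*14²) - 33)*(-13) = -46208 - ((4 + 2*196) - 33)*(-13) = -46208 - ((4 + 392) - 33)*(-13) = -46208 - (396 - 33)*(-13) = -46208 - 363*(-13) = -46208 - 1*(-4719) = -46208 + 4719 = -41489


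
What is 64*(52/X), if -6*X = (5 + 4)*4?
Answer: -1664/3 ≈ -554.67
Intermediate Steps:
X = -6 (X = -(5 + 4)*4/6 = -3*4/2 = -⅙*36 = -6)
64*(52/X) = 64*(52/(-6)) = 64*(52*(-⅙)) = 64*(-26/3) = -1664/3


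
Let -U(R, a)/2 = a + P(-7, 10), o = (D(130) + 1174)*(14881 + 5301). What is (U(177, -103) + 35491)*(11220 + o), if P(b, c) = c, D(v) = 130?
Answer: 939323606996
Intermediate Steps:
o = 26317328 (o = (130 + 1174)*(14881 + 5301) = 1304*20182 = 26317328)
U(R, a) = -20 - 2*a (U(R, a) = -2*(a + 10) = -2*(10 + a) = -20 - 2*a)
(U(177, -103) + 35491)*(11220 + o) = ((-20 - 2*(-103)) + 35491)*(11220 + 26317328) = ((-20 + 206) + 35491)*26328548 = (186 + 35491)*26328548 = 35677*26328548 = 939323606996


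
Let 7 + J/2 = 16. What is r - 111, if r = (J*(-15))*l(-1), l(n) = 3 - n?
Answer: -1191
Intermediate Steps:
J = 18 (J = -14 + 2*16 = -14 + 32 = 18)
r = -1080 (r = (18*(-15))*(3 - 1*(-1)) = -270*(3 + 1) = -270*4 = -1080)
r - 111 = -1080 - 111 = -1191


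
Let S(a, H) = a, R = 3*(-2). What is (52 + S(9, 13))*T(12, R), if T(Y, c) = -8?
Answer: -488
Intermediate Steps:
R = -6
(52 + S(9, 13))*T(12, R) = (52 + 9)*(-8) = 61*(-8) = -488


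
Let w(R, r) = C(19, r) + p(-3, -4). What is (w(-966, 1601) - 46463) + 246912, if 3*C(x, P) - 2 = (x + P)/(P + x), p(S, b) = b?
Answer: 200446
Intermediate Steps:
C(x, P) = 1 (C(x, P) = 2/3 + ((x + P)/(P + x))/3 = 2/3 + ((P + x)/(P + x))/3 = 2/3 + (1/3)*1 = 2/3 + 1/3 = 1)
w(R, r) = -3 (w(R, r) = 1 - 4 = -3)
(w(-966, 1601) - 46463) + 246912 = (-3 - 46463) + 246912 = -46466 + 246912 = 200446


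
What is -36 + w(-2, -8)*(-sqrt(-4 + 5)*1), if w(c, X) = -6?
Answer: -30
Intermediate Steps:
-36 + w(-2, -8)*(-sqrt(-4 + 5)*1) = -36 - 6*(-sqrt(-4 + 5)) = -36 - 6*(-sqrt(1)) = -36 - 6*(-1*1) = -36 - (-6) = -36 - 6*(-1) = -36 + 6 = -30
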